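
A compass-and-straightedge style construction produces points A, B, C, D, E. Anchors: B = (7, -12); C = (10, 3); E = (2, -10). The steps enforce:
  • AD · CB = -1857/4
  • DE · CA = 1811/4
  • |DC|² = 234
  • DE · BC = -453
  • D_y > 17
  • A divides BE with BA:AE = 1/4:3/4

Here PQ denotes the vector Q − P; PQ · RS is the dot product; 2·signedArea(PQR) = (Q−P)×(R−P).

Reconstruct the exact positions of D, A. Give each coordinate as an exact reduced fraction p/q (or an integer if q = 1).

A = (23/4, -23/2)
D = (13, 18)

1. D_x = 13  [line -3·x + -15·y + 309 = 0 ∩ |DC|² = 234]
2. D_y = 18  [line -3·x + -15·y + 309 = 0 ∩ |DC|² = 234]
   → D = (13, 18)
3. A_x = 23/4  [DE · CA = 1811/4 ∩ A divides BE with BA:AE = 1/4:3/4]
4. A_y = -23/2  [DE · CA = 1811/4 ∩ A divides BE with BA:AE = 1/4:3/4]
   → A = (23/4, -23/2)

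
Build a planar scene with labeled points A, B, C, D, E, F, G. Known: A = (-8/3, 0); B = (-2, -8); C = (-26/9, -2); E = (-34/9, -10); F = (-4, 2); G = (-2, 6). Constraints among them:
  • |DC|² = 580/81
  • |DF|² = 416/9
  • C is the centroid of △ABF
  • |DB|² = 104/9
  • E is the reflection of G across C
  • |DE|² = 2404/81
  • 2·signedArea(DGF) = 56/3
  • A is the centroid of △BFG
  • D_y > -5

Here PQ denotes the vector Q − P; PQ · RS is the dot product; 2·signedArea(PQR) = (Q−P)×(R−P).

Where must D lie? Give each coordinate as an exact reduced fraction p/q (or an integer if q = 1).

D = (-8/3, -14/3)

1. D_x = -8/3  [line 4·x + -2·y + 4/3 = 0 ∩ |DE|² = 2404/81]
2. D_y = -14/3  [line 4·x + -2·y + 4/3 = 0 ∩ |DE|² = 2404/81]
   → D = (-8/3, -14/3)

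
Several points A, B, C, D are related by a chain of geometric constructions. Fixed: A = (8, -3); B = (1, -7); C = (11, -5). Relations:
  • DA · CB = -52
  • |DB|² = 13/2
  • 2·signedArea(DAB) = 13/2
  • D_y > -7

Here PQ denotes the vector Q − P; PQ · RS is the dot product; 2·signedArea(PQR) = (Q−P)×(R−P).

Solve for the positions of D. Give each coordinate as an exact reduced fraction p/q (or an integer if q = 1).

D = (7/2, -13/2)

1. D_x = 7/2  [2·signedArea(DAB) = 13/2 ∩ DA · CB = -52]
2. D_y = -13/2  [2·signedArea(DAB) = 13/2 ∩ DA · CB = -52]
   → D = (7/2, -13/2)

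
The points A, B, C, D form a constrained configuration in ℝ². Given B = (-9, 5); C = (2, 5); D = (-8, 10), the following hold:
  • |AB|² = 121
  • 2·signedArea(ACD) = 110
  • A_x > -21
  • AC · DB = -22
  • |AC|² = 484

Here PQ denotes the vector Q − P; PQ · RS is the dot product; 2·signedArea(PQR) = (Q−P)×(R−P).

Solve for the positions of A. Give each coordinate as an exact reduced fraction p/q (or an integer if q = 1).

1. A_x = -20  [2·signedArea(ACD) = 110 ∩ AC · DB = -22]
2. A_y = 5  [2·signedArea(ACD) = 110 ∩ AC · DB = -22]
   → A = (-20, 5)

A = (-20, 5)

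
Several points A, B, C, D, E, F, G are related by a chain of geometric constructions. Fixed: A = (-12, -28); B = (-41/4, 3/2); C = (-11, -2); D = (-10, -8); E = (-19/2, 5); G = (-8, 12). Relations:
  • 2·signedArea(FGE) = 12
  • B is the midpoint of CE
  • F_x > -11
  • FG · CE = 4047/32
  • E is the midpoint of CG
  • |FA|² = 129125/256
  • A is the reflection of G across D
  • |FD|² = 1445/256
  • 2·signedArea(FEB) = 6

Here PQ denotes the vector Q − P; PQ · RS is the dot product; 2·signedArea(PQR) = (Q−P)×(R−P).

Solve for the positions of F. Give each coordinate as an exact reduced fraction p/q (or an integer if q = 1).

1. F_x = -161/16  [2·signedArea(FGE) = 12 ∩ FG · CE = 4047/32]
2. F_y = -45/8  [2·signedArea(FGE) = 12 ∩ FG · CE = 4047/32]
   → F = (-161/16, -45/8)

F = (-161/16, -45/8)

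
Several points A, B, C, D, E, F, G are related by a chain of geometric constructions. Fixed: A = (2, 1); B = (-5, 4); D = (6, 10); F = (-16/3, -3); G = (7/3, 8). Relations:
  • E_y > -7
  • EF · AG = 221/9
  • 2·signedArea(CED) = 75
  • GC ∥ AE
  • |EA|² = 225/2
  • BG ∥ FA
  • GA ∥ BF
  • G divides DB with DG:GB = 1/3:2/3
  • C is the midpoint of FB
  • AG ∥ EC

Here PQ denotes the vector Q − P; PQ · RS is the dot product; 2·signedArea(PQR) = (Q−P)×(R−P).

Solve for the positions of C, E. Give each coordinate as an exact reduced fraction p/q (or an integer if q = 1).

1. C_x = -31/6  [C is the midpoint of FB]
2. C_y = 1/2  [C is the midpoint of FB]
   → C = (-31/6, 1/2)
3. E_x = -11/2  [AG ∥ EC ∩ GC ∥ AE]
4. E_y = -13/2  [AG ∥ EC ∩ GC ∥ AE]
   → E = (-11/2, -13/2)

C = (-31/6, 1/2)
E = (-11/2, -13/2)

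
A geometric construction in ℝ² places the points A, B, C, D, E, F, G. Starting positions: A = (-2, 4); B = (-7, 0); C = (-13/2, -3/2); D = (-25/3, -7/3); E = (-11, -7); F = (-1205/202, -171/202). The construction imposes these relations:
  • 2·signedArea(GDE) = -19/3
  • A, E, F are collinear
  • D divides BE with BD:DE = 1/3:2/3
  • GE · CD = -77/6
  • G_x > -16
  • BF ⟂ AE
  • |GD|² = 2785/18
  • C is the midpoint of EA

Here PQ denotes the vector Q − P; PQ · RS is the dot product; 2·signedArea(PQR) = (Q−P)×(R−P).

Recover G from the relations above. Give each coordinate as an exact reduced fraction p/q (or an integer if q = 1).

1. G_x = -31/2  [2·signedArea(GDE) = -19/3 ∩ GE · CD = -77/6]
2. G_y = -25/2  [2·signedArea(GDE) = -19/3 ∩ GE · CD = -77/6]
   → G = (-31/2, -25/2)

G = (-31/2, -25/2)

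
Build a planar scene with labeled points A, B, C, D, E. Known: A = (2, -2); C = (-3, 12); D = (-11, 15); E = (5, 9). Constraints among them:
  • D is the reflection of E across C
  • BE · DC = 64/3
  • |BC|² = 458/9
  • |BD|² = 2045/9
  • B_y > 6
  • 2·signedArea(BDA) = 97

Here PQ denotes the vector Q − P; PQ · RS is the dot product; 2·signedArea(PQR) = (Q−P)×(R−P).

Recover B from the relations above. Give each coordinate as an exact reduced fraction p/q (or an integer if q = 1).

1. B_x = 4/3  [2·signedArea(BDA) = 97 ∩ BE · DC = 64/3]
2. B_y = 19/3  [2·signedArea(BDA) = 97 ∩ BE · DC = 64/3]
   → B = (4/3, 19/3)

B = (4/3, 19/3)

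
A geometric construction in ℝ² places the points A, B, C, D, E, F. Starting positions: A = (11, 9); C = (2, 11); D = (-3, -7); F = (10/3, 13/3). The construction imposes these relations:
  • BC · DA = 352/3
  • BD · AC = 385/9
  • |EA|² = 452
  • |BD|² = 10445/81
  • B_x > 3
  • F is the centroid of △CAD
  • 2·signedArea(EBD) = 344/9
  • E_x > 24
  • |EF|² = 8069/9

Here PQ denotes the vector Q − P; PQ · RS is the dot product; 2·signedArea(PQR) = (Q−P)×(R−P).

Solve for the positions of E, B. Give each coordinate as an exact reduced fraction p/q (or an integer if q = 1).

1. B_x = 34/9  [BD · AC = 385/9 ∩ BC · DA = 352/3]
2. B_y = 19/9  [BD · AC = 385/9 ∩ BC · DA = 352/3]
   → B = (34/9, 19/9)
3. E_x = 25  [line 82/9·x + -61/9·y + -175/3 = 0 ∩ |EF|² = 8069/9]
4. E_y = 25  [line 82/9·x + -61/9·y + -175/3 = 0 ∩ |EF|² = 8069/9]
   → E = (25, 25)

B = (34/9, 19/9)
E = (25, 25)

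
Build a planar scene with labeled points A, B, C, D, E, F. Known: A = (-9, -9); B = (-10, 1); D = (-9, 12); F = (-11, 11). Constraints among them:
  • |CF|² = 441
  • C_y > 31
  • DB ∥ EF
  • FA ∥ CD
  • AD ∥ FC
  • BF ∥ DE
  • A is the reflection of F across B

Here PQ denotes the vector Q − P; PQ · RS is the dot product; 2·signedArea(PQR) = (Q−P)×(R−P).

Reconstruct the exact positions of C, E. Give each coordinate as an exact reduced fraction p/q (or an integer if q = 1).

1. C_x = -11  [FA ∥ CD ∩ AD ∥ FC]
2. C_y = 32  [FA ∥ CD ∩ AD ∥ FC]
   → C = (-11, 32)
3. E_x = -10  [DB ∥ EF ∩ BF ∥ DE]
4. E_y = 22  [DB ∥ EF ∩ BF ∥ DE]
   → E = (-10, 22)

C = (-11, 32)
E = (-10, 22)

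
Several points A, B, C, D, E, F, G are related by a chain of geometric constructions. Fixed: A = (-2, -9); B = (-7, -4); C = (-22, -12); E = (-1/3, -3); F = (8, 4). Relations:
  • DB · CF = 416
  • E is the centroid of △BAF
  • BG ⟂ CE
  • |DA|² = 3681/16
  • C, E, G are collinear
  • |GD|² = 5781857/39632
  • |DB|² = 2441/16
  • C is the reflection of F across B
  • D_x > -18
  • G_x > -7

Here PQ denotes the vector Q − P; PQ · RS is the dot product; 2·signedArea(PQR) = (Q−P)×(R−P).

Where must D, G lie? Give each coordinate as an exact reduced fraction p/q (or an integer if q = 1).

1. D_x = -17  [line -30·x + -16·y + -690 = 0 ∩ |DB|² = 2441/16]
2. D_y = -45/4  [line -30·x + -16·y + -690 = 0 ∩ |DB|² = 2441/16]
   → D = (-17, -45/4)
3. G_x = -31573/4954  [C, E, G are collinear ∩ BG ⟂ CE]
4. G_y = -27291/4954  [C, E, G are collinear ∩ BG ⟂ CE]
   → G = (-31573/4954, -27291/4954)

D = (-17, -45/4)
G = (-31573/4954, -27291/4954)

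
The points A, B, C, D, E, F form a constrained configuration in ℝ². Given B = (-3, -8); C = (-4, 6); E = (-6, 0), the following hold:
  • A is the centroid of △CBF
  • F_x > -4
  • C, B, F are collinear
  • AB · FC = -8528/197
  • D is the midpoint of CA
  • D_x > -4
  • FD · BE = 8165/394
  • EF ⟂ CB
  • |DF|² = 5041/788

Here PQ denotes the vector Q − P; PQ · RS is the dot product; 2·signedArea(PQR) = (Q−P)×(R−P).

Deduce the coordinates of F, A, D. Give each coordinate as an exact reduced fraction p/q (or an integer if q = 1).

1. F_x = -706/197  [C, B, F are collinear ∩ EF ⟂ CB]
2. F_y = 34/197  [C, B, F are collinear ∩ EF ⟂ CB]
   → F = (-706/197, 34/197)
3. A_x = -695/197  [A is the centroid of △CBF]
4. A_y = -120/197  [A is the centroid of △CBF]
   → A = (-695/197, -120/197)
5. D_x = -1483/394  [D is the midpoint of CA]
6. D_y = 531/197  [D is the midpoint of CA]
   → D = (-1483/394, 531/197)

A = (-695/197, -120/197)
D = (-1483/394, 531/197)
F = (-706/197, 34/197)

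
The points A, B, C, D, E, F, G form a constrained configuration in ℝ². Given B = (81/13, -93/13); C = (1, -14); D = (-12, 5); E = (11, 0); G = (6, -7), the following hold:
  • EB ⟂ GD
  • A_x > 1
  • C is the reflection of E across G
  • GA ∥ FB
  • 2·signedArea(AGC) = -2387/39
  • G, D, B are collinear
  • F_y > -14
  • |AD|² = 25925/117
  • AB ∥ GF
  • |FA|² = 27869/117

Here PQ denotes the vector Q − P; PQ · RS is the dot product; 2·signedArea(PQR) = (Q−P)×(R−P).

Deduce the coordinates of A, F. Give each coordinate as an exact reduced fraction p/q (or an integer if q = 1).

A = (68/39, -28/39)
F = (409/39, -524/39)

1. A_x = 68/39  [line 7·x + -5·y + -616/39 = 0 ∩ |AD|² = 25925/117]
2. A_y = -28/39  [line 7·x + -5·y + -616/39 = 0 ∩ |AD|² = 25925/117]
   → A = (68/39, -28/39)
3. F_x = 409/39  [GA ∥ FB ∩ AB ∥ GF]
4. F_y = -524/39  [GA ∥ FB ∩ AB ∥ GF]
   → F = (409/39, -524/39)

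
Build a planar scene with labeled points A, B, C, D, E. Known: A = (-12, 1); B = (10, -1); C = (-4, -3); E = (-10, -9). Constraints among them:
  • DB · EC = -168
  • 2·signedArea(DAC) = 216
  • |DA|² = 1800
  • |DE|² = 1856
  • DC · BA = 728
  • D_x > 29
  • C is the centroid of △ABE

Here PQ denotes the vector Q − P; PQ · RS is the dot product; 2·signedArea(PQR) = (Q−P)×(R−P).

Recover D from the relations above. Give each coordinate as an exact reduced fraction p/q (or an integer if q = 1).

1. D_x = 30  [DB · EC = -168 ∩ 2·signedArea(DAC) = 216]
2. D_y = 7  [DB · EC = -168 ∩ 2·signedArea(DAC) = 216]
   → D = (30, 7)

D = (30, 7)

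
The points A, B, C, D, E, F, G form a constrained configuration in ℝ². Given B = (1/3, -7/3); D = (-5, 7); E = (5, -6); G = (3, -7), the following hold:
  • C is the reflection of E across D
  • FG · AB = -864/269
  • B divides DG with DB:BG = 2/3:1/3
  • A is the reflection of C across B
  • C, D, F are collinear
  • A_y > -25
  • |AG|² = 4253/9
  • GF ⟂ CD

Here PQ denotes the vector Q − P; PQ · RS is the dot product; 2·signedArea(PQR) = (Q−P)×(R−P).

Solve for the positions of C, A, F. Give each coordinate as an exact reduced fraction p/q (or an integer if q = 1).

1. C_x = -15  [C is the reflection of E across D]
2. C_y = 20  [C is the reflection of E across D]
   → C = (-15, 20)
3. A_x = 47/3  [A is the reflection of C across B]
4. A_y = -74/3  [A is the reflection of C across B]
   → A = (47/3, -74/3)
5. F_x = 1275/269  [C, D, F are collinear ∩ GF ⟂ CD]
6. F_y = -1523/269  [C, D, F are collinear ∩ GF ⟂ CD]
   → F = (1275/269, -1523/269)

A = (47/3, -74/3)
C = (-15, 20)
F = (1275/269, -1523/269)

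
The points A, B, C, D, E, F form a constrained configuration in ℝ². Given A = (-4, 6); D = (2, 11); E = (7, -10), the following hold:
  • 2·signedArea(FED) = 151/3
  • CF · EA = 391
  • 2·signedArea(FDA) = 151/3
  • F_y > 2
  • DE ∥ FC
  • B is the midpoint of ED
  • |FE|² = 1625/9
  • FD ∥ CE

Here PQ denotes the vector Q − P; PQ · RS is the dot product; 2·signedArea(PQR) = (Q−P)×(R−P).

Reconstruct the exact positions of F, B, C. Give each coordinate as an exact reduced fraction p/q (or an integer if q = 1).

B = (9/2, 1/2)
C = (20/3, -56/3)
F = (5/3, 7/3)

1. F_x = 5/3  [2·signedArea(FED) = 151/3 ∩ 2·signedArea(FDA) = 151/3]
2. F_y = 7/3  [2·signedArea(FED) = 151/3 ∩ 2·signedArea(FDA) = 151/3]
   → F = (5/3, 7/3)
3. B_x = 9/2  [B is the midpoint of ED]
4. B_y = 1/2  [B is the midpoint of ED]
   → B = (9/2, 1/2)
5. C_x = 20/3  [FD ∥ CE ∩ DE ∥ FC]
6. C_y = -56/3  [FD ∥ CE ∩ DE ∥ FC]
   → C = (20/3, -56/3)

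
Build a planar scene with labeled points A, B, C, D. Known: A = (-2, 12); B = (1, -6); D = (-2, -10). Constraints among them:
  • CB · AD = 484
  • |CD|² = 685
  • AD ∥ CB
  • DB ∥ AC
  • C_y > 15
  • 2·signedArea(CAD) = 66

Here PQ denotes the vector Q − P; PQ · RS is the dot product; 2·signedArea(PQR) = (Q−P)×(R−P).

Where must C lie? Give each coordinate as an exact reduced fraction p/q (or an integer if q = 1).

1. C_x = 1  [AD ∥ CB ∩ DB ∥ AC]
2. C_y = 16  [AD ∥ CB ∩ DB ∥ AC]
   → C = (1, 16)

C = (1, 16)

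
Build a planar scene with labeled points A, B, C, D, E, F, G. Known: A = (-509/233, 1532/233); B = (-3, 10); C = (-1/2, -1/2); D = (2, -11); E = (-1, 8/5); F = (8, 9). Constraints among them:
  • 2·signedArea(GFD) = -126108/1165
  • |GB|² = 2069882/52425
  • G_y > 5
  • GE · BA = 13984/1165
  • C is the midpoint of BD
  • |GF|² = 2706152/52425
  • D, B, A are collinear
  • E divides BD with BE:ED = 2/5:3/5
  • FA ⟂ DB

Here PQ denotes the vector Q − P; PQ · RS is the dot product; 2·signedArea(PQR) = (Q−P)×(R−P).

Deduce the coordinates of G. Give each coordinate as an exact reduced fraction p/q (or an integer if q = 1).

1. G_x = 374/233  [2·signedArea(GFD) = -126108/1165 ∩ GE · BA = 13984/1165]
2. G_y = 20009/3495  [2·signedArea(GFD) = -126108/1165 ∩ GE · BA = 13984/1165]
   → G = (374/233, 20009/3495)

G = (374/233, 20009/3495)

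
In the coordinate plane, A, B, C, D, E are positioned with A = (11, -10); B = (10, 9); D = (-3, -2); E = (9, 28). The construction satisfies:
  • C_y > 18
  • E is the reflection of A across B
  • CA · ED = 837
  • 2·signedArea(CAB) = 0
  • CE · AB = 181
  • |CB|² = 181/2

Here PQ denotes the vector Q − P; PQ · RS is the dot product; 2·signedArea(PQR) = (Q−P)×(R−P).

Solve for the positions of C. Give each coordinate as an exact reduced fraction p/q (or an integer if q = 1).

C = (19/2, 37/2)

1. C_x = 19/2  [2·signedArea(CAB) = 0 ∩ CA · ED = 837]
2. C_y = 37/2  [2·signedArea(CAB) = 0 ∩ CA · ED = 837]
   → C = (19/2, 37/2)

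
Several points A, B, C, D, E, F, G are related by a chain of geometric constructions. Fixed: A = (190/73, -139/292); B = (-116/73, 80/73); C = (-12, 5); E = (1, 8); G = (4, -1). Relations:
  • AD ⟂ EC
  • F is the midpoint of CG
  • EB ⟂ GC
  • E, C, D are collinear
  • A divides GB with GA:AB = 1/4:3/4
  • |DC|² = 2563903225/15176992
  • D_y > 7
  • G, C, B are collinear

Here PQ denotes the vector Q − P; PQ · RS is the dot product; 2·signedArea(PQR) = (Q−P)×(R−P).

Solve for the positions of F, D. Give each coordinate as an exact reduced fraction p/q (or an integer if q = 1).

1. F_x = -4  [F is the midpoint of CG]
2. F_y = 2  [F is the midpoint of CG]
   → F = (-4, 2)
3. D_x = 34543/51976  [E, C, D are collinear ∩ AD ⟂ EC]
4. D_y = 411785/51976  [E, C, D are collinear ∩ AD ⟂ EC]
   → D = (34543/51976, 411785/51976)

D = (34543/51976, 411785/51976)
F = (-4, 2)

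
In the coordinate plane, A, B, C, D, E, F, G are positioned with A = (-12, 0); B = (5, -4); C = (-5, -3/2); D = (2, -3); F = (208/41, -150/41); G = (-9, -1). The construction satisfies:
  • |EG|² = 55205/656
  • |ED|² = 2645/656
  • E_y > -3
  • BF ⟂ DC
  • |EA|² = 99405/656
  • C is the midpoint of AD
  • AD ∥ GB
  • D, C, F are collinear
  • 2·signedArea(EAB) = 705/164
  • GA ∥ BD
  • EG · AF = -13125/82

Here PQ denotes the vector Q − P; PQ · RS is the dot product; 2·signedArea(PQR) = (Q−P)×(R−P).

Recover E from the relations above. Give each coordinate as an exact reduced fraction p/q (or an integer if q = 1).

1. E_x = 3/82  [EG · AF = -13125/82 ∩ 2·signedArea(EAB) = 705/164]
2. E_y = -423/164  [EG · AF = -13125/82 ∩ 2·signedArea(EAB) = 705/164]
   → E = (3/82, -423/164)

E = (3/82, -423/164)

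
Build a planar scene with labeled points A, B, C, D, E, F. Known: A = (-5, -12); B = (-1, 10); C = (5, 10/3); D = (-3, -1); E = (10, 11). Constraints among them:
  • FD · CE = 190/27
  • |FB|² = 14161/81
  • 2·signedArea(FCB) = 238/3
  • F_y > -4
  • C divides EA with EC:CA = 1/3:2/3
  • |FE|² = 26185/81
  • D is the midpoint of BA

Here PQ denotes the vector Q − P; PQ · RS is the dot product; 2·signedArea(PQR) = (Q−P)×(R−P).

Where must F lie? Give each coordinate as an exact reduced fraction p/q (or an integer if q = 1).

1. F_x = -1  [2·signedArea(FCB) = 238/3 ∩ FD · CE = 190/27]
2. F_y = -29/9  [2·signedArea(FCB) = 238/3 ∩ FD · CE = 190/27]
   → F = (-1, -29/9)

F = (-1, -29/9)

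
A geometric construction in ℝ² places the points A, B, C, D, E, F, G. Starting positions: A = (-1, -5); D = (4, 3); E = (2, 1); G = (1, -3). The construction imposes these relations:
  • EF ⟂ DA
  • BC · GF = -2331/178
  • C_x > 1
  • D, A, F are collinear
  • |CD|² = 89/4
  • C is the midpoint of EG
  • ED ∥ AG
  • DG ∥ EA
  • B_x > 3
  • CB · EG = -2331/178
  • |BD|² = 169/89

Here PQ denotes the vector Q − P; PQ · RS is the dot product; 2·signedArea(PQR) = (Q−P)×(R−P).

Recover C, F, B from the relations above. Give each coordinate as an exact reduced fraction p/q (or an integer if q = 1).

1. C_x = 3/2  [C is the midpoint of EG]
2. C_y = -1  [C is the midpoint of EG]
   → C = (3/2, -1)
3. F_x = 226/89  [D, A, F are collinear ∩ EF ⟂ DA]
4. F_y = 59/89  [D, A, F are collinear ∩ EF ⟂ DA]
   → F = (226/89, 59/89)
5. B_x = 291/89  [BC · GF = -2331/178 ∩ CB · EG = -2331/178]
6. B_y = 163/89  [BC · GF = -2331/178 ∩ CB · EG = -2331/178]
   → B = (291/89, 163/89)

B = (291/89, 163/89)
C = (3/2, -1)
F = (226/89, 59/89)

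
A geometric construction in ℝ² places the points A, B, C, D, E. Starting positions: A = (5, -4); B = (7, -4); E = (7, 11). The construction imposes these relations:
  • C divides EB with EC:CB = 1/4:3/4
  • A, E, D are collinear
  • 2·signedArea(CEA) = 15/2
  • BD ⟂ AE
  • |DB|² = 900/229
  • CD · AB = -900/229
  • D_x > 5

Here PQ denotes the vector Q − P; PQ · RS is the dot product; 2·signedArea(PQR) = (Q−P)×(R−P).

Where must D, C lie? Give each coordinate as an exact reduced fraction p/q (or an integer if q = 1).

1. D_x = 1153/229  [A, E, D are collinear ∩ BD ⟂ AE]
2. D_y = -856/229  [A, E, D are collinear ∩ BD ⟂ AE]
   → D = (1153/229, -856/229)
3. C_x = 7  [C divides EB with EC:CB = 1/4:3/4]
4. C_y = 29/4  [C divides EB with EC:CB = 1/4:3/4]
   → C = (7, 29/4)

C = (7, 29/4)
D = (1153/229, -856/229)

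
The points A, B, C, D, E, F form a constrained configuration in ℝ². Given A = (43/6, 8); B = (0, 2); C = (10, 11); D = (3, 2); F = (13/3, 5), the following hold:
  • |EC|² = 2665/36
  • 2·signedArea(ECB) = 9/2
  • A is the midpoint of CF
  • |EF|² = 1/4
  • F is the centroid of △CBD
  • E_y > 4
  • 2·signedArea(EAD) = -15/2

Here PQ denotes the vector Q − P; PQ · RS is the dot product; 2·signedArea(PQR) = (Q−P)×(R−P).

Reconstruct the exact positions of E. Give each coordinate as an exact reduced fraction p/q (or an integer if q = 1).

E = (23/6, 5)

1. E_x = 23/6  [2·signedArea(EAD) = -15/2 ∩ 2·signedArea(ECB) = 9/2]
2. E_y = 5  [2·signedArea(EAD) = -15/2 ∩ 2·signedArea(ECB) = 9/2]
   → E = (23/6, 5)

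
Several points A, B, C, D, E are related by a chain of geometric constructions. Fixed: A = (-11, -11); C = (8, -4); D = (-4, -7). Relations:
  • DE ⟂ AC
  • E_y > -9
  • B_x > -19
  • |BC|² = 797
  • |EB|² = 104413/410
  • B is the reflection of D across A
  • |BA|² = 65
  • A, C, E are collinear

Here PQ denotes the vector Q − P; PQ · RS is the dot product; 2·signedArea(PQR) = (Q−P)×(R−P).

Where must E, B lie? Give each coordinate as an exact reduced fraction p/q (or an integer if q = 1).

B = (-18, -15)
E = (-1451/410, -3383/410)

1. E_x = -1451/410  [A, C, E are collinear ∩ DE ⟂ AC]
2. E_y = -3383/410  [A, C, E are collinear ∩ DE ⟂ AC]
   → E = (-1451/410, -3383/410)
3. B_x = -18  [B is the reflection of D across A]
4. B_y = -15  [B is the reflection of D across A]
   → B = (-18, -15)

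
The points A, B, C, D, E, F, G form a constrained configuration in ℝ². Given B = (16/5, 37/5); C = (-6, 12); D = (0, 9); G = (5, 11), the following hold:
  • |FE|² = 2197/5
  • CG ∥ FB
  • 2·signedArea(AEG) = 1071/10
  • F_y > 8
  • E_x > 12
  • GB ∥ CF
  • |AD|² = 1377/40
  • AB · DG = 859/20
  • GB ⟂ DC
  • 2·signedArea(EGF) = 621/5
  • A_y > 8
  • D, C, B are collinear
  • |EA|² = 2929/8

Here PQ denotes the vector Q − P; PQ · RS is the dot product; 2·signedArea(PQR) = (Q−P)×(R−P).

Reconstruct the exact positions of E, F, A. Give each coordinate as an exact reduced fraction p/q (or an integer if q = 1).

1. F_x = -39/5  [CG ∥ FB ∩ GB ∥ CF]
2. F_y = 42/5  [CG ∥ FB ∩ GB ∥ CF]
   → F = (-39/5, 42/5)
3. A_x = -117/20  [line -5·x + -2·y + -243/20 = 0 ∩ |AD|² = 1377/40]
4. A_y = 171/20  [line -5·x + -2·y + -243/20 = 0 ∩ |AD|² = 1377/40]
   → A = (-117/20, 171/20)
5. E_x = 62/5  [2·signedArea(EGF) = 621/5 ∩ 2·signedArea(AEG) = 1071/10]
6. E_y = 14/5  [2·signedArea(EGF) = 621/5 ∩ 2·signedArea(AEG) = 1071/10]
   → E = (62/5, 14/5)

A = (-117/20, 171/20)
E = (62/5, 14/5)
F = (-39/5, 42/5)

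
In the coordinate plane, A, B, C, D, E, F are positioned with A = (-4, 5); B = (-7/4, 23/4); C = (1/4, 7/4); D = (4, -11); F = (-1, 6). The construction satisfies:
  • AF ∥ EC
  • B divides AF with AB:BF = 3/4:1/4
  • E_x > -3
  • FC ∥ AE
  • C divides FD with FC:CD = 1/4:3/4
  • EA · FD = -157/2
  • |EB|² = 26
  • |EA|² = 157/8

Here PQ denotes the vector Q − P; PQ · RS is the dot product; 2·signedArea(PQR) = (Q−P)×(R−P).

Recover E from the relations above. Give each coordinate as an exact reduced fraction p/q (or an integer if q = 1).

1. E_x = -11/4  [AF ∥ EC ∩ FC ∥ AE]
2. E_y = 3/4  [AF ∥ EC ∩ FC ∥ AE]
   → E = (-11/4, 3/4)

E = (-11/4, 3/4)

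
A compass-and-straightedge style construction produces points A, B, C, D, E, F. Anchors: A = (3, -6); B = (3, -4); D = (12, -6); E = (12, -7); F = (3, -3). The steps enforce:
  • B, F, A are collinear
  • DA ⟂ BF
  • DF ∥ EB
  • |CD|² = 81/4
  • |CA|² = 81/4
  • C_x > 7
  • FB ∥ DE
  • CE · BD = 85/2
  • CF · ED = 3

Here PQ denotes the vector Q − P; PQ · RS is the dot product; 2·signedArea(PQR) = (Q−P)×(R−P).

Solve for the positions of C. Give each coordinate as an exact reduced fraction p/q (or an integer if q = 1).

1. C_x = 15/2  [CE · BD = 85/2 ∩ CF · ED = 3]
2. C_y = -6  [CE · BD = 85/2 ∩ CF · ED = 3]
   → C = (15/2, -6)

C = (15/2, -6)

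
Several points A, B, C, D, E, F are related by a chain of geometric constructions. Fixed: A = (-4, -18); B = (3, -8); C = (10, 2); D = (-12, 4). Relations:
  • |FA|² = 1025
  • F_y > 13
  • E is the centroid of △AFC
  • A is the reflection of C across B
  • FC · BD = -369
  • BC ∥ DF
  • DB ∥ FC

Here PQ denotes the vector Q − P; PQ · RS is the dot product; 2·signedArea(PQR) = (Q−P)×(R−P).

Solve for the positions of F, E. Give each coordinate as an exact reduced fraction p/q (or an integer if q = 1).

E = (1/3, -2/3)
F = (-5, 14)

1. F_x = -5  [DB ∥ FC ∩ BC ∥ DF]
2. F_y = 14  [DB ∥ FC ∩ BC ∥ DF]
   → F = (-5, 14)
3. E_x = 1/3  [E is the centroid of △AFC]
4. E_y = -2/3  [E is the centroid of △AFC]
   → E = (1/3, -2/3)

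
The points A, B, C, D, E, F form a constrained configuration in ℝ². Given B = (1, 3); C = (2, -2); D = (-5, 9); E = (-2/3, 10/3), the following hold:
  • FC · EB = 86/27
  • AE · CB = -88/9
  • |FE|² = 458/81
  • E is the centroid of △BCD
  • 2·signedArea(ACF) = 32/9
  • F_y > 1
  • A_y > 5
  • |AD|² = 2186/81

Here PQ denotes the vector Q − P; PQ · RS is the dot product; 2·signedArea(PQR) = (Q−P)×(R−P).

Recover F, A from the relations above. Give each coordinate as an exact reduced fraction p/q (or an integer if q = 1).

A = (-14/9, 46/9)
F = (7/9, 13/9)

1. A_x = -14/9  [line 1·x + -5·y + 244/9 = 0 ∩ |AD|² = 2186/81]
2. A_y = 46/9  [line 1·x + -5·y + 244/9 = 0 ∩ |AD|² = 2186/81]
   → A = (-14/9, 46/9)
3. F_x = 7/9  [FC · EB = 86/27 ∩ 2·signedArea(ACF) = 32/9]
4. F_y = 13/9  [FC · EB = 86/27 ∩ 2·signedArea(ACF) = 32/9]
   → F = (7/9, 13/9)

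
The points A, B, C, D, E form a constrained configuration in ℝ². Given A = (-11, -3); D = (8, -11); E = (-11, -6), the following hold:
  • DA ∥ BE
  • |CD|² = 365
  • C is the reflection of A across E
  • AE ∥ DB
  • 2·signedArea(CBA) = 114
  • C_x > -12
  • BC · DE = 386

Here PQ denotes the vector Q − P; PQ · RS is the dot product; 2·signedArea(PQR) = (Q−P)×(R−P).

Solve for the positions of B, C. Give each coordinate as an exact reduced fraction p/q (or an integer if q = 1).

1. B_x = 8  [DA ∥ BE ∩ AE ∥ DB]
2. B_y = -14  [DA ∥ BE ∩ AE ∥ DB]
   → B = (8, -14)
3. C_x = -11  [C is the reflection of A across E]
4. C_y = -9  [C is the reflection of A across E]
   → C = (-11, -9)

B = (8, -14)
C = (-11, -9)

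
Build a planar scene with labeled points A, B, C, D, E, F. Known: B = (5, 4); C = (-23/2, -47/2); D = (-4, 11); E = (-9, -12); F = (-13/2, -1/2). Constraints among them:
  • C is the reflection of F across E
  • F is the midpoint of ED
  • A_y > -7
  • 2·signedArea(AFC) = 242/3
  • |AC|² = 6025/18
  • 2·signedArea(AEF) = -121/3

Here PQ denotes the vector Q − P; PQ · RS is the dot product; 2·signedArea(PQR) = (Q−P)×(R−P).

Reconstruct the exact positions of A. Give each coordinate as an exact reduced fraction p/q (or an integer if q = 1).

1. A_x = -13/3  [line 23·x + -5·y + 199/3 = 0 ∩ |AC|² = 6025/18]
2. A_y = -20/3  [line 23·x + -5·y + 199/3 = 0 ∩ |AC|² = 6025/18]
   → A = (-13/3, -20/3)

A = (-13/3, -20/3)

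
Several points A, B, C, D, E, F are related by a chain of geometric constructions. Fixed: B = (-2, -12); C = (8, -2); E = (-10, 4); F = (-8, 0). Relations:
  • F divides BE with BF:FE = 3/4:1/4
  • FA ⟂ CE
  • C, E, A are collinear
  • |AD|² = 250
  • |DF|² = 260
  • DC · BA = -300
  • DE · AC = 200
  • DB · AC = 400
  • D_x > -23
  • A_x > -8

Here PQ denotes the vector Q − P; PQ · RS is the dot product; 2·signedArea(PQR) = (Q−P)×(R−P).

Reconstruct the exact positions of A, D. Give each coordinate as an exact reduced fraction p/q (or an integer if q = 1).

A = (-7, 3)
D = (-22, 8)

1. A_x = -7  [C, E, A are collinear ∩ FA ⟂ CE]
2. A_y = 3  [C, E, A are collinear ∩ FA ⟂ CE]
   → A = (-7, 3)
3. D_x = -22  [DB · AC = 400 ∩ DC · BA = -300]
4. D_y = 8  [DB · AC = 400 ∩ DC · BA = -300]
   → D = (-22, 8)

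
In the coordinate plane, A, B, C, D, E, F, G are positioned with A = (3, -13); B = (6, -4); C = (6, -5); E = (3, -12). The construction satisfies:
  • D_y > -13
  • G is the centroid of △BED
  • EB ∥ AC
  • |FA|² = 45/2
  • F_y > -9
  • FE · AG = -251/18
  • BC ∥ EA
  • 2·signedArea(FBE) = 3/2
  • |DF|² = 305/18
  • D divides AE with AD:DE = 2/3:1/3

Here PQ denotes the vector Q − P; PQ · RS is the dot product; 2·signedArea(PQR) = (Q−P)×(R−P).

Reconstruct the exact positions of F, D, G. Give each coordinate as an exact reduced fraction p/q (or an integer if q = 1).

1. F_x = 9/2  [line 8·x + -3·y + -123/2 = 0 ∩ |FA|² = 45/2]
2. F_y = -17/2  [line 8·x + -3·y + -123/2 = 0 ∩ |FA|² = 45/2]
   → F = (9/2, -17/2)
3. D_x = 3  [D divides AE with AD:DE = 2/3:1/3]
4. D_y = -37/3  [D divides AE with AD:DE = 2/3:1/3]
   → D = (3, -37/3)
5. G_x = 4  [FE · AG = -251/18 ∩ G is the centroid of △BED]
6. G_y = -85/9  [FE · AG = -251/18 ∩ G is the centroid of △BED]
   → G = (4, -85/9)

D = (3, -37/3)
F = (9/2, -17/2)
G = (4, -85/9)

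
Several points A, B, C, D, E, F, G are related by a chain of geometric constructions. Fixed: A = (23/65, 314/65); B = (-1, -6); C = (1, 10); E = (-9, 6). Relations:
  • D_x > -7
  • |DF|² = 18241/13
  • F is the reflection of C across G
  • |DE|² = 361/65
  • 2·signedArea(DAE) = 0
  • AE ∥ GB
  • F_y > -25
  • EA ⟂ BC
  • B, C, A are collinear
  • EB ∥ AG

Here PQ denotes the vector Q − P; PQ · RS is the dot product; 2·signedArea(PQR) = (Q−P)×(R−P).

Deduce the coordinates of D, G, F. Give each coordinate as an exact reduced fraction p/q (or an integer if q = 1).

1. D_x = -433/65  [line -76/65·x + -608/65·y + 228/5 = 0 ∩ |DE|² = 361/65]
2. D_y = 371/65  [line -76/65·x + -608/65·y + 228/5 = 0 ∩ |DE|² = 361/65]
   → D = (-433/65, 371/65)
3. G_x = 543/65  [AE ∥ GB ∩ EB ∥ AG]
4. G_y = -466/65  [AE ∥ GB ∩ EB ∥ AG]
   → G = (543/65, -466/65)
5. F_x = 1021/65  [F is the reflection of C across G]
6. F_y = -1582/65  [F is the reflection of C across G]
   → F = (1021/65, -1582/65)

D = (-433/65, 371/65)
F = (1021/65, -1582/65)
G = (543/65, -466/65)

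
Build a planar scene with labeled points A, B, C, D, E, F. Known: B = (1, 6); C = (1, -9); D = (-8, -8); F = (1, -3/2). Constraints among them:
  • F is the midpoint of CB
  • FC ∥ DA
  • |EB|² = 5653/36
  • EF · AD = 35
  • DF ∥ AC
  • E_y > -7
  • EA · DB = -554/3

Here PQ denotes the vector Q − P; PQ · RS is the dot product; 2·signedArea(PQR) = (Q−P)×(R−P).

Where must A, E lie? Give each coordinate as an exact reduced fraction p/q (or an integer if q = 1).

1. A_x = -8  [DF ∥ AC ∩ FC ∥ DA]
2. A_y = -31/2  [DF ∥ AC ∩ FC ∥ DA]
   → A = (-8, -31/2)
3. E_x = -2  [EF · AD = 35 ∩ EA · DB = -554/3]
4. E_y = -37/6  [EF · AD = 35 ∩ EA · DB = -554/3]
   → E = (-2, -37/6)

A = (-8, -31/2)
E = (-2, -37/6)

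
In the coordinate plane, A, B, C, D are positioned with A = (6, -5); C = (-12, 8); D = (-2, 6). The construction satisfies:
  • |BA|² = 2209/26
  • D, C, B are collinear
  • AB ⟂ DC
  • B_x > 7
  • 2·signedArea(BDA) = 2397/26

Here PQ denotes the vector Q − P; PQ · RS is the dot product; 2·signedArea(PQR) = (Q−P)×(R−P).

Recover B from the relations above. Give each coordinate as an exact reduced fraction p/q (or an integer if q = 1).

B = (203/26, 105/26)

1. B_x = 203/26  [D, C, B are collinear ∩ AB ⟂ DC]
2. B_y = 105/26  [D, C, B are collinear ∩ AB ⟂ DC]
   → B = (203/26, 105/26)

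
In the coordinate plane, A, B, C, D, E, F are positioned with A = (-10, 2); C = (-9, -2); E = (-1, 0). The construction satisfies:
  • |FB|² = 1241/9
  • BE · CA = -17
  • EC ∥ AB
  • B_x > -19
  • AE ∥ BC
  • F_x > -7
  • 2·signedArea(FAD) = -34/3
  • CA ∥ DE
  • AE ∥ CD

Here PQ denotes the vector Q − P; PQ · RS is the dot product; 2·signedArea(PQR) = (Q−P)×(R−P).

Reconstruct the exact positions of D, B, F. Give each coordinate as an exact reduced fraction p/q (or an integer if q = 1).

B = (-18, 0)
D = (0, -4)
F = (-19/3, -4/3)

1. D_x = 0  [CA ∥ DE ∩ AE ∥ CD]
2. D_y = -4  [CA ∥ DE ∩ AE ∥ CD]
   → D = (0, -4)
3. B_x = -18  [AE ∥ BC ∩ EC ∥ AB]
4. B_y = 0  [AE ∥ BC ∩ EC ∥ AB]
   → B = (-18, 0)
5. F_x = -19/3  [line 6·x + 10·y + 154/3 = 0 ∩ |FB|² = 1241/9]
6. F_y = -4/3  [line 6·x + 10·y + 154/3 = 0 ∩ |FB|² = 1241/9]
   → F = (-19/3, -4/3)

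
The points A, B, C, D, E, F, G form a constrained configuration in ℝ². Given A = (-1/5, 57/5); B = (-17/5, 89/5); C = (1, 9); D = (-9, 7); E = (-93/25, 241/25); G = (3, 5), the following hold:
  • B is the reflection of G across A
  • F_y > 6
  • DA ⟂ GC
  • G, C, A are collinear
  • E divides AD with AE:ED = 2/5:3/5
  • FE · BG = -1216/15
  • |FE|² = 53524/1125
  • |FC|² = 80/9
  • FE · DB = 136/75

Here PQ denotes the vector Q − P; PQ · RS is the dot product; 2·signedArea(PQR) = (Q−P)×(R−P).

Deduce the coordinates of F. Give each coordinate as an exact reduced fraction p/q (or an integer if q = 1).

1. F_x = 7/3  [FE · DB = 136/75 ∩ FE · BG = -1216/15]
2. F_y = 19/3  [FE · DB = 136/75 ∩ FE · BG = -1216/15]
   → F = (7/3, 19/3)

F = (7/3, 19/3)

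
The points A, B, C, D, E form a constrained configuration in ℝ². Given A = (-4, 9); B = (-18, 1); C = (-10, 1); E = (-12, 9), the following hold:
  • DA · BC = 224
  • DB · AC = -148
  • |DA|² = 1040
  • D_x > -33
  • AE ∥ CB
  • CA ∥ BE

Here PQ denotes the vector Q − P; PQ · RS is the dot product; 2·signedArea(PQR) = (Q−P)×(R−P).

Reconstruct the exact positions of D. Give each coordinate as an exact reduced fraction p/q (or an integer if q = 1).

D = (-32, -7)

1. D_x = -32  [DB · AC = -148 ∩ DA · BC = 224]
2. D_y = -7  [DB · AC = -148 ∩ DA · BC = 224]
   → D = (-32, -7)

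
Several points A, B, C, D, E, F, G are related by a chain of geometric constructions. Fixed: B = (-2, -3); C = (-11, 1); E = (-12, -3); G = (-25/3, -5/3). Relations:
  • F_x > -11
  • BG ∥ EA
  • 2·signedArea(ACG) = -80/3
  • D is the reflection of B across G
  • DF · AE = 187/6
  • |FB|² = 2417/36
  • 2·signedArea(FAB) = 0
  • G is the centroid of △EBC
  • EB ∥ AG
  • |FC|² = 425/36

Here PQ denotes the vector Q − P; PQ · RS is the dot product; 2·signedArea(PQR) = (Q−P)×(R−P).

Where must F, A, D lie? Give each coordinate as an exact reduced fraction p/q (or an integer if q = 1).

A = (-55/3, -5/3)
D = (-44/3, -1/3)
F = (-61/6, -7/3)

1. A_x = -55/3  [EB ∥ AG ∩ BG ∥ EA]
2. A_y = -5/3  [EB ∥ AG ∩ BG ∥ EA]
   → A = (-55/3, -5/3)
3. D_x = -44/3  [D is the reflection of B across G]
4. D_y = -1/3  [D is the reflection of B across G]
   → D = (-44/3, -1/3)
5. F_x = -61/6  [2·signedArea(FAB) = 0 ∩ DF · AE = 187/6]
6. F_y = -7/3  [2·signedArea(FAB) = 0 ∩ DF · AE = 187/6]
   → F = (-61/6, -7/3)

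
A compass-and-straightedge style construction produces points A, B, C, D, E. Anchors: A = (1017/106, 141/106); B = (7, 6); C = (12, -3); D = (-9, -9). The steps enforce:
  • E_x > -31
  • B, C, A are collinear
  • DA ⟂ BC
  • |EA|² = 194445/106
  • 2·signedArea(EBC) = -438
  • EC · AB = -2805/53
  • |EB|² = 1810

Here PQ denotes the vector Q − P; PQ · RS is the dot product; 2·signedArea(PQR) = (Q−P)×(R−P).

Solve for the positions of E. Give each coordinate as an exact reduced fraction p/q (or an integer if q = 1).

E = (-30, -15)

1. E_x = -30  [2·signedArea(EBC) = -438 ∩ EC · AB = -2805/53]
2. E_y = -15  [2·signedArea(EBC) = -438 ∩ EC · AB = -2805/53]
   → E = (-30, -15)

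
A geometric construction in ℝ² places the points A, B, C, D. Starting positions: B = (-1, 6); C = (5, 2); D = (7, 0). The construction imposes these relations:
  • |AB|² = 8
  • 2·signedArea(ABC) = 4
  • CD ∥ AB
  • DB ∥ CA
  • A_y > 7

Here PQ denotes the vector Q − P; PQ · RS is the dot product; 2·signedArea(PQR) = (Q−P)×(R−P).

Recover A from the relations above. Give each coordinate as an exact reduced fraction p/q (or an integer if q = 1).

1. A_x = -3  [CD ∥ AB ∩ DB ∥ CA]
2. A_y = 8  [CD ∥ AB ∩ DB ∥ CA]
   → A = (-3, 8)

A = (-3, 8)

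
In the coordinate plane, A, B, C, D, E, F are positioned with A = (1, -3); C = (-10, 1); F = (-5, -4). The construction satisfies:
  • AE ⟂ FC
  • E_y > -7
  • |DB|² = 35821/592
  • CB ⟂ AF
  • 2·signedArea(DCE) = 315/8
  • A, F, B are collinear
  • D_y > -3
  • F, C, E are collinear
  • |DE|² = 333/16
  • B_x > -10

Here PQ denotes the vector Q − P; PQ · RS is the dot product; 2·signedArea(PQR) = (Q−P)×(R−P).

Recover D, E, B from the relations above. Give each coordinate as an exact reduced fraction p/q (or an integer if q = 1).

B = (-335/37, -173/37)
D = (-7/4, -2)
E = (-5/2, -13/2)

1. E_x = -5/2  [F, C, E are collinear ∩ AE ⟂ FC]
2. E_y = -13/2  [F, C, E are collinear ∩ AE ⟂ FC]
   → E = (-5/2, -13/2)
3. B_x = -335/37  [A, F, B are collinear ∩ CB ⟂ AF]
4. B_y = -173/37  [A, F, B are collinear ∩ CB ⟂ AF]
   → B = (-335/37, -173/37)
5. D_x = -7/4  [line 15/2·x + 15/2·y + 225/8 = 0 ∩ |DE|² = 333/16]
6. D_y = -2  [line 15/2·x + 15/2·y + 225/8 = 0 ∩ |DE|² = 333/16]
   → D = (-7/4, -2)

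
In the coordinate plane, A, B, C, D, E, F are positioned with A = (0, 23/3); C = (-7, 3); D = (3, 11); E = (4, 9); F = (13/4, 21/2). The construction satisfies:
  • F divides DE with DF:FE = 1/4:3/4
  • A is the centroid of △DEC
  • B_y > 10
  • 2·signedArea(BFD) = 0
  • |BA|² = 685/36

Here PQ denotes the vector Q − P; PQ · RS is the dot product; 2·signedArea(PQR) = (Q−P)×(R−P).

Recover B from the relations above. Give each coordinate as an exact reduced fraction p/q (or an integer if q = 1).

B = (19/6, 32/3)

1. B_x = 19/6  [line -1/2·x + -1/4·y + 17/4 = 0 ∩ |BA|² = 685/36]
2. B_y = 32/3  [line -1/2·x + -1/4·y + 17/4 = 0 ∩ |BA|² = 685/36]
   → B = (19/6, 32/3)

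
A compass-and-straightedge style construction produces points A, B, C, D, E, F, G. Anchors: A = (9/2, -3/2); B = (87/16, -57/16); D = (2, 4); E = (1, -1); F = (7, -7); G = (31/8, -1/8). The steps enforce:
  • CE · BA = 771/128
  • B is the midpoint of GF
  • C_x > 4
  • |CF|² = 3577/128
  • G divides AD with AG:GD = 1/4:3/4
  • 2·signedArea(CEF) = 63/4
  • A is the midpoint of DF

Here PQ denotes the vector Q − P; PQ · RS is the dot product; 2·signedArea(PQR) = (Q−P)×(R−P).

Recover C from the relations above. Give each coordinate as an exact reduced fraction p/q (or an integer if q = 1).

1. C_x = 77/16  [2·signedArea(CEF) = 63/4 ∩ CE · BA = 771/128]
2. C_y = -35/16  [2·signedArea(CEF) = 63/4 ∩ CE · BA = 771/128]
   → C = (77/16, -35/16)

C = (77/16, -35/16)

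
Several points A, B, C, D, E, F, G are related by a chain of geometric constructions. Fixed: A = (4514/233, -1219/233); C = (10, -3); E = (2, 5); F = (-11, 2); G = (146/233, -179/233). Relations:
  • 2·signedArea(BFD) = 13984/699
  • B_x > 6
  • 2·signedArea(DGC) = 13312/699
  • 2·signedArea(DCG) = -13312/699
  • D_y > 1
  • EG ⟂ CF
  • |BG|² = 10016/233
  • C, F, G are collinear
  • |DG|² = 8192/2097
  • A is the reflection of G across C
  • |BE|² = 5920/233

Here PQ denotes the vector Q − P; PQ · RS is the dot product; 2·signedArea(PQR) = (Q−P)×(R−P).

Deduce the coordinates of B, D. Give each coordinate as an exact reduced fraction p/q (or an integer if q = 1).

B = (1478/233, 569/233)
D = (758/699, 269/233)

1. D_x = 758/699  [line 520/233·x + 2184/233·y + -9256/699 = 0 ∩ |DG|² = 8192/2097]
2. D_y = 269/233  [line 520/233·x + 2184/233·y + -9256/699 = 0 ∩ |DG|² = 8192/2097]
   → D = (758/699, 269/233)
3. B_x = 1478/233  [line 197/233·x + 8447/699·y + -24377/699 = 0 ∩ |BG|² = 10016/233]
4. B_y = 569/233  [line 197/233·x + 8447/699·y + -24377/699 = 0 ∩ |BG|² = 10016/233]
   → B = (1478/233, 569/233)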